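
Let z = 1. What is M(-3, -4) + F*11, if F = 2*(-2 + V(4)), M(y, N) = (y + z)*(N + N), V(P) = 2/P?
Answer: -17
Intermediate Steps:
M(y, N) = 2*N*(1 + y) (M(y, N) = (y + 1)*(N + N) = (1 + y)*(2*N) = 2*N*(1 + y))
F = -3 (F = 2*(-2 + 2/4) = 2*(-2 + 2*(¼)) = 2*(-2 + ½) = 2*(-3/2) = -3)
M(-3, -4) + F*11 = 2*(-4)*(1 - 3) - 3*11 = 2*(-4)*(-2) - 33 = 16 - 33 = -17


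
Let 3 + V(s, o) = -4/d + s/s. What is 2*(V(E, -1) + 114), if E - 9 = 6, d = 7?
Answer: 1560/7 ≈ 222.86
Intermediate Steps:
E = 15 (E = 9 + 6 = 15)
V(s, o) = -18/7 (V(s, o) = -3 + (-4/7 + s/s) = -3 + (-4*⅐ + 1) = -3 + (-4/7 + 1) = -3 + 3/7 = -18/7)
2*(V(E, -1) + 114) = 2*(-18/7 + 114) = 2*(780/7) = 1560/7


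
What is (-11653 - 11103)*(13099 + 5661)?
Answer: -426902560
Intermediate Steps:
(-11653 - 11103)*(13099 + 5661) = -22756*18760 = -426902560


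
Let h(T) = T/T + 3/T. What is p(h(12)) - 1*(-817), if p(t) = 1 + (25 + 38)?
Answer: 881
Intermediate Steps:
h(T) = 1 + 3/T
p(t) = 64 (p(t) = 1 + 63 = 64)
p(h(12)) - 1*(-817) = 64 - 1*(-817) = 64 + 817 = 881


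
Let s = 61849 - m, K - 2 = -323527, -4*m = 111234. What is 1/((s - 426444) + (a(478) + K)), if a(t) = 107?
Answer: -2/1320409 ≈ -1.5147e-6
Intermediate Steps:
m = -55617/2 (m = -¼*111234 = -55617/2 ≈ -27809.)
K = -323525 (K = 2 - 323527 = -323525)
s = 179315/2 (s = 61849 - 1*(-55617/2) = 61849 + 55617/2 = 179315/2 ≈ 89658.)
1/((s - 426444) + (a(478) + K)) = 1/((179315/2 - 426444) + (107 - 323525)) = 1/(-673573/2 - 323418) = 1/(-1320409/2) = -2/1320409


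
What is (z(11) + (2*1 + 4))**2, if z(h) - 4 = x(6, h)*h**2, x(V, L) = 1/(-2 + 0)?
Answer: 10201/4 ≈ 2550.3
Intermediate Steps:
x(V, L) = -1/2 (x(V, L) = 1/(-2) = -1/2)
z(h) = 4 - h**2/2
(z(11) + (2*1 + 4))**2 = ((4 - 1/2*11**2) + (2*1 + 4))**2 = ((4 - 1/2*121) + (2 + 4))**2 = ((4 - 121/2) + 6)**2 = (-113/2 + 6)**2 = (-101/2)**2 = 10201/4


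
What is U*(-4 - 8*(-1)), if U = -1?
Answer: -4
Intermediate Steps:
U*(-4 - 8*(-1)) = -(-4 - 8*(-1)) = -(-4 + 8) = -1*4 = -4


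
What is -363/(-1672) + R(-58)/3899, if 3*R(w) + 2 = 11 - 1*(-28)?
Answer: 391625/1777944 ≈ 0.22027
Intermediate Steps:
R(w) = 37/3 (R(w) = -2/3 + (11 - 1*(-28))/3 = -2/3 + (11 + 28)/3 = -2/3 + (1/3)*39 = -2/3 + 13 = 37/3)
-363/(-1672) + R(-58)/3899 = -363/(-1672) + (37/3)/3899 = -363*(-1/1672) + (37/3)*(1/3899) = 33/152 + 37/11697 = 391625/1777944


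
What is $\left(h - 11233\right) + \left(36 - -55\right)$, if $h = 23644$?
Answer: $12502$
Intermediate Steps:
$\left(h - 11233\right) + \left(36 - -55\right) = \left(23644 - 11233\right) + \left(36 - -55\right) = 12411 + \left(36 + 55\right) = 12411 + 91 = 12502$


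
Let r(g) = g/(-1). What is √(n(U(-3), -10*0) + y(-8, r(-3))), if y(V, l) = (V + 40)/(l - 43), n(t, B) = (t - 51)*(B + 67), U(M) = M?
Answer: I*√90470/5 ≈ 60.156*I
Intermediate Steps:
r(g) = -g (r(g) = g*(-1) = -g)
n(t, B) = (-51 + t)*(67 + B)
y(V, l) = (40 + V)/(-43 + l)
√(n(U(-3), -10*0) + y(-8, r(-3))) = √((-3417 - (-510)*0 + 67*(-3) - 10*0*(-3)) + (40 - 8)/(-43 - 1*(-3))) = √((-3417 - 51*0 - 201 + 0*(-3)) + 32/(-43 + 3)) = √((-3417 + 0 - 201 + 0) + 32/(-40)) = √(-3618 - 1/40*32) = √(-3618 - ⅘) = √(-18094/5) = I*√90470/5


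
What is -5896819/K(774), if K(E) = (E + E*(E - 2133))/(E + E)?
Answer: 5896819/679 ≈ 8684.6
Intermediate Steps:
K(E) = (E + E*(-2133 + E))/(2*E) (K(E) = (E + E*(-2133 + E))/((2*E)) = (E + E*(-2133 + E))*(1/(2*E)) = (E + E*(-2133 + E))/(2*E))
-5896819/K(774) = -5896819/(-1066 + (½)*774) = -5896819/(-1066 + 387) = -5896819/(-679) = -5896819*(-1/679) = 5896819/679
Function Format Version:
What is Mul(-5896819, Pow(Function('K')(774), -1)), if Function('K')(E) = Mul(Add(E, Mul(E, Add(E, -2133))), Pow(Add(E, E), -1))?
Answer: Rational(5896819, 679) ≈ 8684.6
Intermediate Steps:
Function('K')(E) = Mul(Rational(1, 2), Pow(E, -1), Add(E, Mul(E, Add(-2133, E)))) (Function('K')(E) = Mul(Add(E, Mul(E, Add(-2133, E))), Pow(Mul(2, E), -1)) = Mul(Add(E, Mul(E, Add(-2133, E))), Mul(Rational(1, 2), Pow(E, -1))) = Mul(Rational(1, 2), Pow(E, -1), Add(E, Mul(E, Add(-2133, E)))))
Mul(-5896819, Pow(Function('K')(774), -1)) = Mul(-5896819, Pow(Add(-1066, Mul(Rational(1, 2), 774)), -1)) = Mul(-5896819, Pow(Add(-1066, 387), -1)) = Mul(-5896819, Pow(-679, -1)) = Mul(-5896819, Rational(-1, 679)) = Rational(5896819, 679)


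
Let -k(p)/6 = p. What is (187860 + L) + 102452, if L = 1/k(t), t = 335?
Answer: 583527119/2010 ≈ 2.9031e+5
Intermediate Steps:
k(p) = -6*p
L = -1/2010 (L = 1/(-6*335) = 1/(-2010) = -1/2010 ≈ -0.00049751)
(187860 + L) + 102452 = (187860 - 1/2010) + 102452 = 377598599/2010 + 102452 = 583527119/2010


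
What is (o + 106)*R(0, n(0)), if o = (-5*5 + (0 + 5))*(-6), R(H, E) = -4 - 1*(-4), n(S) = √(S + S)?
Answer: 0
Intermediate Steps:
n(S) = √2*√S (n(S) = √(2*S) = √2*√S)
R(H, E) = 0 (R(H, E) = -4 + 4 = 0)
o = 120 (o = (-25 + 5)*(-6) = -20*(-6) = 120)
(o + 106)*R(0, n(0)) = (120 + 106)*0 = 226*0 = 0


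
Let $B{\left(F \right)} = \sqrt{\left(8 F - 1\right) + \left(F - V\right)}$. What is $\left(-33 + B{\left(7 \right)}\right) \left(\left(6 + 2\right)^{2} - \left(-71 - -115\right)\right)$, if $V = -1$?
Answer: $-660 + 60 \sqrt{7} \approx -501.25$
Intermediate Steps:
$B{\left(F \right)} = 3 \sqrt{F}$ ($B{\left(F \right)} = \sqrt{\left(8 F - 1\right) + \left(F - -1\right)} = \sqrt{\left(-1 + 8 F\right) + \left(F + 1\right)} = \sqrt{\left(-1 + 8 F\right) + \left(1 + F\right)} = \sqrt{9 F} = 3 \sqrt{F}$)
$\left(-33 + B{\left(7 \right)}\right) \left(\left(6 + 2\right)^{2} - \left(-71 - -115\right)\right) = \left(-33 + 3 \sqrt{7}\right) \left(\left(6 + 2\right)^{2} - \left(-71 - -115\right)\right) = \left(-33 + 3 \sqrt{7}\right) \left(8^{2} - \left(-71 + 115\right)\right) = \left(-33 + 3 \sqrt{7}\right) \left(64 - 44\right) = \left(-33 + 3 \sqrt{7}\right) 20 = -660 + 60 \sqrt{7}$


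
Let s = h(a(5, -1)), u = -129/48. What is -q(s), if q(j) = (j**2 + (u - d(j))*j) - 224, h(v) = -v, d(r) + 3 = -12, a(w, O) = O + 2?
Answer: 3765/16 ≈ 235.31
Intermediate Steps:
u = -43/16 (u = -129*1/48 = -43/16 ≈ -2.6875)
a(w, O) = 2 + O
d(r) = -15 (d(r) = -3 - 12 = -15)
s = -1 (s = -(2 - 1) = -1*1 = -1)
q(j) = -224 + j**2 + 197*j/16 (q(j) = (j**2 + (-43/16 - 1*(-15))*j) - 224 = (j**2 + (-43/16 + 15)*j) - 224 = (j**2 + 197*j/16) - 224 = -224 + j**2 + 197*j/16)
-q(s) = -(-224 + (-1)**2 + (197/16)*(-1)) = -(-224 + 1 - 197/16) = -1*(-3765/16) = 3765/16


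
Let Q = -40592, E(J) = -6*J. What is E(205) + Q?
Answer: -41822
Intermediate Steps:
E(205) + Q = -6*205 - 40592 = -1230 - 40592 = -41822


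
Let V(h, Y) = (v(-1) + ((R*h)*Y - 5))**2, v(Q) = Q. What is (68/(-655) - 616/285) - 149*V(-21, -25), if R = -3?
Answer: -13904845464887/37335 ≈ -3.7243e+8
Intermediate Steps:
V(h, Y) = (-6 - 3*Y*h)**2 (V(h, Y) = (-1 + ((-3*h)*Y - 5))**2 = (-1 + (-3*Y*h - 5))**2 = (-1 + (-5 - 3*Y*h))**2 = (-6 - 3*Y*h)**2)
(68/(-655) - 616/285) - 149*V(-21, -25) = (68/(-655) - 616/285) - 1341*(2 - 25*(-21))**2 = (68*(-1/655) - 616*1/285) - 1341*(2 + 525)**2 = (-68/655 - 616/285) - 1341*527**2 = -84572/37335 - 1341*277729 = -84572/37335 - 149*2499561 = -84572/37335 - 372434589 = -13904845464887/37335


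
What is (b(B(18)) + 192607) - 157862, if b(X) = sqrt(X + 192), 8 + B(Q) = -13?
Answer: 34745 + 3*sqrt(19) ≈ 34758.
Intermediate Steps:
B(Q) = -21 (B(Q) = -8 - 13 = -21)
b(X) = sqrt(192 + X)
(b(B(18)) + 192607) - 157862 = (sqrt(192 - 21) + 192607) - 157862 = (sqrt(171) + 192607) - 157862 = (3*sqrt(19) + 192607) - 157862 = (192607 + 3*sqrt(19)) - 157862 = 34745 + 3*sqrt(19)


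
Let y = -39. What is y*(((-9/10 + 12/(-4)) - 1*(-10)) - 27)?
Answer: 8151/10 ≈ 815.10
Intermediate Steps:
y*(((-9/10 + 12/(-4)) - 1*(-10)) - 27) = -39*(((-9/10 + 12/(-4)) - 1*(-10)) - 27) = -39*(((-9*1/10 + 12*(-1/4)) + 10) - 27) = -39*(((-9/10 - 3) + 10) - 27) = -39*((-39/10 + 10) - 27) = -39*(61/10 - 27) = -39*(-209/10) = 8151/10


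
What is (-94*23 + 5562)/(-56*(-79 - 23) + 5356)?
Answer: 850/2767 ≈ 0.30719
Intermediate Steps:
(-94*23 + 5562)/(-56*(-79 - 23) + 5356) = (-2162 + 5562)/(-56*(-102) + 5356) = 3400/(5712 + 5356) = 3400/11068 = 3400*(1/11068) = 850/2767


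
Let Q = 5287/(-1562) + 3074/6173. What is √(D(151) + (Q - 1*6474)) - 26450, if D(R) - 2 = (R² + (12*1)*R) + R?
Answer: -26450 + 3*√188931664972871106/9642226 ≈ -26315.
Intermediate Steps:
D(R) = 2 + R² + 13*R (D(R) = 2 + ((R² + (12*1)*R) + R) = 2 + ((R² + 12*R) + R) = 2 + (R² + 13*R) = 2 + R² + 13*R)
Q = -27835063/9642226 (Q = 5287*(-1/1562) + 3074*(1/6173) = -5287/1562 + 3074/6173 = -27835063/9642226 ≈ -2.8868)
√(D(151) + (Q - 1*6474)) - 26450 = √((2 + 151² + 13*151) + (-27835063/9642226 - 1*6474)) - 26450 = √((2 + 22801 + 1963) + (-27835063/9642226 - 6474)) - 26450 = √(24766 - 62451606187/9642226) - 26450 = √(176347762929/9642226) - 26450 = 3*√188931664972871106/9642226 - 26450 = -26450 + 3*√188931664972871106/9642226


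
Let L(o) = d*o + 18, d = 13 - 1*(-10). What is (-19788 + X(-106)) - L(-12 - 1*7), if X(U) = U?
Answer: -19475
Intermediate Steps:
d = 23 (d = 13 + 10 = 23)
L(o) = 18 + 23*o (L(o) = 23*o + 18 = 18 + 23*o)
(-19788 + X(-106)) - L(-12 - 1*7) = (-19788 - 106) - (18 + 23*(-12 - 1*7)) = -19894 - (18 + 23*(-12 - 7)) = -19894 - (18 + 23*(-19)) = -19894 - (18 - 437) = -19894 - 1*(-419) = -19894 + 419 = -19475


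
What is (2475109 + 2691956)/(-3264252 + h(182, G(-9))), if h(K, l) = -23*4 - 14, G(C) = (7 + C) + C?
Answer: -5167065/3264358 ≈ -1.5829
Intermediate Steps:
G(C) = 7 + 2*C
h(K, l) = -106 (h(K, l) = -92 - 14 = -106)
(2475109 + 2691956)/(-3264252 + h(182, G(-9))) = (2475109 + 2691956)/(-3264252 - 106) = 5167065/(-3264358) = 5167065*(-1/3264358) = -5167065/3264358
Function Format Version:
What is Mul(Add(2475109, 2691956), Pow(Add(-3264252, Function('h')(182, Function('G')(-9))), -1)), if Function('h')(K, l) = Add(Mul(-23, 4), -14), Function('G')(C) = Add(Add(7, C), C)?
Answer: Rational(-5167065, 3264358) ≈ -1.5829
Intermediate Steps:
Function('G')(C) = Add(7, Mul(2, C))
Function('h')(K, l) = -106 (Function('h')(K, l) = Add(-92, -14) = -106)
Mul(Add(2475109, 2691956), Pow(Add(-3264252, Function('h')(182, Function('G')(-9))), -1)) = Mul(Add(2475109, 2691956), Pow(Add(-3264252, -106), -1)) = Mul(5167065, Pow(-3264358, -1)) = Mul(5167065, Rational(-1, 3264358)) = Rational(-5167065, 3264358)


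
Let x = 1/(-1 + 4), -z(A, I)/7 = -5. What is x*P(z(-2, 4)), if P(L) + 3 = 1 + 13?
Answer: 11/3 ≈ 3.6667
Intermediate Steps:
z(A, I) = 35 (z(A, I) = -7*(-5) = 35)
x = ⅓ (x = 1/3 = ⅓ ≈ 0.33333)
P(L) = 11 (P(L) = -3 + (1 + 13) = -3 + 14 = 11)
x*P(z(-2, 4)) = (⅓)*11 = 11/3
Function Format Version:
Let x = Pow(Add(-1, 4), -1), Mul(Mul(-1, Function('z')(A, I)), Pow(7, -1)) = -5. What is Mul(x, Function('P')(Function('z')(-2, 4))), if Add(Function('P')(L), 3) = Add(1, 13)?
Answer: Rational(11, 3) ≈ 3.6667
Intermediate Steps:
Function('z')(A, I) = 35 (Function('z')(A, I) = Mul(-7, -5) = 35)
x = Rational(1, 3) (x = Pow(3, -1) = Rational(1, 3) ≈ 0.33333)
Function('P')(L) = 11 (Function('P')(L) = Add(-3, Add(1, 13)) = Add(-3, 14) = 11)
Mul(x, Function('P')(Function('z')(-2, 4))) = Mul(Rational(1, 3), 11) = Rational(11, 3)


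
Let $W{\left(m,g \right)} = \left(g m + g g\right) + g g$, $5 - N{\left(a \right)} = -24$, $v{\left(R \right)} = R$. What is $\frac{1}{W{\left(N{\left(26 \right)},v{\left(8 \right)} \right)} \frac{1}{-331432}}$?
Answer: $- \frac{41429}{45} \approx -920.64$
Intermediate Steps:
$N{\left(a \right)} = 29$ ($N{\left(a \right)} = 5 - -24 = 5 + 24 = 29$)
$W{\left(m,g \right)} = 2 g^{2} + g m$ ($W{\left(m,g \right)} = \left(g m + g^{2}\right) + g^{2} = \left(g^{2} + g m\right) + g^{2} = 2 g^{2} + g m$)
$\frac{1}{W{\left(N{\left(26 \right)},v{\left(8 \right)} \right)} \frac{1}{-331432}} = \frac{1}{8 \left(29 + 2 \cdot 8\right) \frac{1}{-331432}} = \frac{1}{8 \left(29 + 16\right) \left(- \frac{1}{331432}\right)} = \frac{1}{8 \cdot 45 \left(- \frac{1}{331432}\right)} = \frac{1}{360 \left(- \frac{1}{331432}\right)} = \frac{1}{- \frac{45}{41429}} = - \frac{41429}{45}$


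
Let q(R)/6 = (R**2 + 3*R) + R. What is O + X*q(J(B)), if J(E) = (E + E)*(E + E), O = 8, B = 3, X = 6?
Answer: 51848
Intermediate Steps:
J(E) = 4*E**2 (J(E) = (2*E)*(2*E) = 4*E**2)
q(R) = 6*R**2 + 24*R (q(R) = 6*((R**2 + 3*R) + R) = 6*(R**2 + 4*R) = 6*R**2 + 24*R)
O + X*q(J(B)) = 8 + 6*(6*(4*3**2)*(4 + 4*3**2)) = 8 + 6*(6*(4*9)*(4 + 4*9)) = 8 + 6*(6*36*(4 + 36)) = 8 + 6*(6*36*40) = 8 + 6*8640 = 8 + 51840 = 51848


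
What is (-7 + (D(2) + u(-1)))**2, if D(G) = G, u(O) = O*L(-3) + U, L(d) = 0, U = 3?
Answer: 4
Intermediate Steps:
u(O) = 3 (u(O) = O*0 + 3 = 0 + 3 = 3)
(-7 + (D(2) + u(-1)))**2 = (-7 + (2 + 3))**2 = (-7 + 5)**2 = (-2)**2 = 4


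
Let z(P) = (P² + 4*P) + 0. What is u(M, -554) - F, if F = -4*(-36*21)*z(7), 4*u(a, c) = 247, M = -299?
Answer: -931145/4 ≈ -2.3279e+5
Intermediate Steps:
u(a, c) = 247/4 (u(a, c) = (¼)*247 = 247/4)
z(P) = P² + 4*P
F = 232848 (F = -4*(-36*21)*7*(4 + 7) = -(-3024)*7*11 = -(-3024)*77 = -4*(-58212) = 232848)
u(M, -554) - F = 247/4 - 1*232848 = 247/4 - 232848 = -931145/4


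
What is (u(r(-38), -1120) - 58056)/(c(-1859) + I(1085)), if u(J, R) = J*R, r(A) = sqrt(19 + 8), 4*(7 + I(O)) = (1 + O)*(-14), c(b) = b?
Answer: 19352/1889 + 1120*sqrt(3)/1889 ≈ 11.272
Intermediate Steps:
I(O) = -21/2 - 7*O/2 (I(O) = -7 + ((1 + O)*(-14))/4 = -7 + (-14 - 14*O)/4 = -7 + (-7/2 - 7*O/2) = -21/2 - 7*O/2)
r(A) = 3*sqrt(3) (r(A) = sqrt(27) = 3*sqrt(3))
(u(r(-38), -1120) - 58056)/(c(-1859) + I(1085)) = ((3*sqrt(3))*(-1120) - 58056)/(-1859 + (-21/2 - 7/2*1085)) = (-3360*sqrt(3) - 58056)/(-1859 + (-21/2 - 7595/2)) = (-58056 - 3360*sqrt(3))/(-1859 - 3808) = (-58056 - 3360*sqrt(3))/(-5667) = (-58056 - 3360*sqrt(3))*(-1/5667) = 19352/1889 + 1120*sqrt(3)/1889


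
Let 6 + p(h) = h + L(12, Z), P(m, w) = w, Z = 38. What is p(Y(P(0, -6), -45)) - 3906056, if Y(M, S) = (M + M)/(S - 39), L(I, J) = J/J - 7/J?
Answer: -1039012237/266 ≈ -3.9061e+6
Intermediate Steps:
L(I, J) = 1 - 7/J
Y(M, S) = 2*M/(-39 + S) (Y(M, S) = (2*M)/(-39 + S) = 2*M/(-39 + S))
p(h) = -197/38 + h (p(h) = -6 + (h + (-7 + 38)/38) = -6 + (h + (1/38)*31) = -6 + (h + 31/38) = -6 + (31/38 + h) = -197/38 + h)
p(Y(P(0, -6), -45)) - 3906056 = (-197/38 + 2*(-6)/(-39 - 45)) - 3906056 = (-197/38 + 2*(-6)/(-84)) - 3906056 = (-197/38 + 2*(-6)*(-1/84)) - 3906056 = (-197/38 + 1/7) - 3906056 = -1341/266 - 3906056 = -1039012237/266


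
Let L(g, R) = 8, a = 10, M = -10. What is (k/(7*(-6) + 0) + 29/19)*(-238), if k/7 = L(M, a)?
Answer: -2618/57 ≈ -45.930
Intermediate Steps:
k = 56 (k = 7*8 = 56)
(k/(7*(-6) + 0) + 29/19)*(-238) = (56/(7*(-6) + 0) + 29/19)*(-238) = (56/(-42 + 0) + 29*(1/19))*(-238) = (56/(-42) + 29/19)*(-238) = (56*(-1/42) + 29/19)*(-238) = (-4/3 + 29/19)*(-238) = (11/57)*(-238) = -2618/57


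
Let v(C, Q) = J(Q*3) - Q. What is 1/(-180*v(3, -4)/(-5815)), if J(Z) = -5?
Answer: -1163/36 ≈ -32.306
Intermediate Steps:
v(C, Q) = -5 - Q
1/(-180*v(3, -4)/(-5815)) = 1/(-180*(-5 - 1*(-4))/(-5815)) = 1/(-180*(-5 + 4)*(-1/5815)) = 1/(-180*(-1)*(-1/5815)) = 1/(180*(-1/5815)) = 1/(-36/1163) = -1163/36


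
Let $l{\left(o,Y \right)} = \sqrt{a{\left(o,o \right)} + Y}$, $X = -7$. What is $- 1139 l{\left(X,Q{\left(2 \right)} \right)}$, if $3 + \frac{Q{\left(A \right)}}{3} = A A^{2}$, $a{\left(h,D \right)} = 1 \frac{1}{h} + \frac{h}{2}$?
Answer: $- \frac{1139 \sqrt{2226}}{14} \approx -3838.5$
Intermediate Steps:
$a{\left(h,D \right)} = \frac{1}{h} + \frac{h}{2}$ ($a{\left(h,D \right)} = \frac{1}{h} + h \frac{1}{2} = \frac{1}{h} + \frac{h}{2}$)
$Q{\left(A \right)} = -9 + 3 A^{3}$ ($Q{\left(A \right)} = -9 + 3 A A^{2} = -9 + 3 A^{3}$)
$l{\left(o,Y \right)} = \sqrt{Y + \frac{1}{o} + \frac{o}{2}}$ ($l{\left(o,Y \right)} = \sqrt{\left(\frac{1}{o} + \frac{o}{2}\right) + Y} = \sqrt{Y + \frac{1}{o} + \frac{o}{2}}$)
$- 1139 l{\left(X,Q{\left(2 \right)} \right)} = - 1139 \frac{\sqrt{2 \left(-7\right) + 4 \left(-9 + 3 \cdot 2^{3}\right) + \frac{4}{-7}}}{2} = - 1139 \frac{\sqrt{-14 + 4 \left(-9 + 3 \cdot 8\right) + 4 \left(- \frac{1}{7}\right)}}{2} = - 1139 \frac{\sqrt{-14 + 4 \left(-9 + 24\right) - \frac{4}{7}}}{2} = - 1139 \frac{\sqrt{-14 + 4 \cdot 15 - \frac{4}{7}}}{2} = - 1139 \frac{\sqrt{-14 + 60 - \frac{4}{7}}}{2} = - 1139 \frac{\sqrt{\frac{318}{7}}}{2} = - 1139 \frac{\frac{1}{7} \sqrt{2226}}{2} = - 1139 \frac{\sqrt{2226}}{14} = - \frac{1139 \sqrt{2226}}{14}$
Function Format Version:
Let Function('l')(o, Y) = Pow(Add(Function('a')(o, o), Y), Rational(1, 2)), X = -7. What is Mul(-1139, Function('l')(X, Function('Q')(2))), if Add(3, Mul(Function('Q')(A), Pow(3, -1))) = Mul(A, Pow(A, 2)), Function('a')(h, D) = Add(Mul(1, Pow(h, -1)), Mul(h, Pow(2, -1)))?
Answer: Mul(Rational(-1139, 14), Pow(2226, Rational(1, 2))) ≈ -3838.5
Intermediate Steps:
Function('a')(h, D) = Add(Pow(h, -1), Mul(Rational(1, 2), h)) (Function('a')(h, D) = Add(Pow(h, -1), Mul(h, Rational(1, 2))) = Add(Pow(h, -1), Mul(Rational(1, 2), h)))
Function('Q')(A) = Add(-9, Mul(3, Pow(A, 3))) (Function('Q')(A) = Add(-9, Mul(3, Mul(A, Pow(A, 2)))) = Add(-9, Mul(3, Pow(A, 3))))
Function('l')(o, Y) = Pow(Add(Y, Pow(o, -1), Mul(Rational(1, 2), o)), Rational(1, 2)) (Function('l')(o, Y) = Pow(Add(Add(Pow(o, -1), Mul(Rational(1, 2), o)), Y), Rational(1, 2)) = Pow(Add(Y, Pow(o, -1), Mul(Rational(1, 2), o)), Rational(1, 2)))
Mul(-1139, Function('l')(X, Function('Q')(2))) = Mul(-1139, Mul(Rational(1, 2), Pow(Add(Mul(2, -7), Mul(4, Add(-9, Mul(3, Pow(2, 3)))), Mul(4, Pow(-7, -1))), Rational(1, 2)))) = Mul(-1139, Mul(Rational(1, 2), Pow(Add(-14, Mul(4, Add(-9, Mul(3, 8))), Mul(4, Rational(-1, 7))), Rational(1, 2)))) = Mul(-1139, Mul(Rational(1, 2), Pow(Add(-14, Mul(4, Add(-9, 24)), Rational(-4, 7)), Rational(1, 2)))) = Mul(-1139, Mul(Rational(1, 2), Pow(Add(-14, Mul(4, 15), Rational(-4, 7)), Rational(1, 2)))) = Mul(-1139, Mul(Rational(1, 2), Pow(Add(-14, 60, Rational(-4, 7)), Rational(1, 2)))) = Mul(-1139, Mul(Rational(1, 2), Pow(Rational(318, 7), Rational(1, 2)))) = Mul(-1139, Mul(Rational(1, 2), Mul(Rational(1, 7), Pow(2226, Rational(1, 2))))) = Mul(-1139, Mul(Rational(1, 14), Pow(2226, Rational(1, 2)))) = Mul(Rational(-1139, 14), Pow(2226, Rational(1, 2)))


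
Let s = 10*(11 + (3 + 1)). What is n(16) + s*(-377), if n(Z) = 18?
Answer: -56532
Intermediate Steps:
s = 150 (s = 10*(11 + 4) = 10*15 = 150)
n(16) + s*(-377) = 18 + 150*(-377) = 18 - 56550 = -56532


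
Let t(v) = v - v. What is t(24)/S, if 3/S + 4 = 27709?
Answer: 0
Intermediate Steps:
S = 1/9235 (S = 3/(-4 + 27709) = 3/27705 = 3*(1/27705) = 1/9235 ≈ 0.00010828)
t(v) = 0
t(24)/S = 0/(1/9235) = 0*9235 = 0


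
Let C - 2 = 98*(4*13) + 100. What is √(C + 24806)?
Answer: 2*√7501 ≈ 173.22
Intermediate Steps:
C = 5198 (C = 2 + (98*(4*13) + 100) = 2 + (98*52 + 100) = 2 + (5096 + 100) = 2 + 5196 = 5198)
√(C + 24806) = √(5198 + 24806) = √30004 = 2*√7501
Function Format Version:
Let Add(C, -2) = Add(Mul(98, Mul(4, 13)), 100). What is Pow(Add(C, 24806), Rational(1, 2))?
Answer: Mul(2, Pow(7501, Rational(1, 2))) ≈ 173.22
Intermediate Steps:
C = 5198 (C = Add(2, Add(Mul(98, Mul(4, 13)), 100)) = Add(2, Add(Mul(98, 52), 100)) = Add(2, Add(5096, 100)) = Add(2, 5196) = 5198)
Pow(Add(C, 24806), Rational(1, 2)) = Pow(Add(5198, 24806), Rational(1, 2)) = Pow(30004, Rational(1, 2)) = Mul(2, Pow(7501, Rational(1, 2)))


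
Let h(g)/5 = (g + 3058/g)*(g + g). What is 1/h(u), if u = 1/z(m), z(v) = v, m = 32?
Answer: 512/15656965 ≈ 3.2701e-5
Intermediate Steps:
u = 1/32 ≈ 0.031250
h(g) = 10*g*(g + 3058/g) (h(g) = 5*((g + 3058/g)*(g + g)) = 5*((g + 3058/g)*(2*g)) = 5*(2*g*(g + 3058/g)) = 10*g*(g + 3058/g))
1/h(u) = 1/(30580 + 10*(1/32)²) = 1/(30580 + 10*(1/1024)) = 1/(30580 + 5/512) = 1/(15656965/512) = 512/15656965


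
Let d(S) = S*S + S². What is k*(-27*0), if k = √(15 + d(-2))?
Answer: 0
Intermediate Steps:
d(S) = 2*S² (d(S) = S² + S² = 2*S²)
k = √23 (k = √(15 + 2*(-2)²) = √(15 + 2*4) = √(15 + 8) = √23 ≈ 4.7958)
k*(-27*0) = √23*(-27*0) = √23*0 = 0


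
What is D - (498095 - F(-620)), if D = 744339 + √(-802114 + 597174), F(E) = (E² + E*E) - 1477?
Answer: 1013567 + 2*I*√51235 ≈ 1.0136e+6 + 452.7*I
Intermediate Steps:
F(E) = -1477 + 2*E² (F(E) = (E² + E²) - 1477 = 2*E² - 1477 = -1477 + 2*E²)
D = 744339 + 2*I*√51235 (D = 744339 + √(-204940) = 744339 + 2*I*√51235 ≈ 7.4434e+5 + 452.7*I)
D - (498095 - F(-620)) = (744339 + 2*I*√51235) - (498095 - (-1477 + 2*(-620)²)) = (744339 + 2*I*√51235) - (498095 - (-1477 + 2*384400)) = (744339 + 2*I*√51235) - (498095 - (-1477 + 768800)) = (744339 + 2*I*√51235) - (498095 - 1*767323) = (744339 + 2*I*√51235) - (498095 - 767323) = (744339 + 2*I*√51235) - 1*(-269228) = (744339 + 2*I*√51235) + 269228 = 1013567 + 2*I*√51235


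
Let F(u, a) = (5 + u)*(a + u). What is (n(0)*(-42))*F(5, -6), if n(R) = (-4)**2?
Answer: 6720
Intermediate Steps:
n(R) = 16
(n(0)*(-42))*F(5, -6) = (16*(-42))*(5**2 + 5*(-6) + 5*5 - 6*5) = -672*(25 - 30 + 25 - 30) = -672*(-10) = 6720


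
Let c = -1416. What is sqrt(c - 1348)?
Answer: 2*I*sqrt(691) ≈ 52.574*I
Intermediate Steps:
sqrt(c - 1348) = sqrt(-1416 - 1348) = sqrt(-2764) = 2*I*sqrt(691)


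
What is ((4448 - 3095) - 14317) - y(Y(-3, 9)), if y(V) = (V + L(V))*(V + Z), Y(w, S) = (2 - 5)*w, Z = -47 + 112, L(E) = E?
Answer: -14296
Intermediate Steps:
Z = 65
Y(w, S) = -3*w
y(V) = 2*V*(65 + V) (y(V) = (V + V)*(V + 65) = (2*V)*(65 + V) = 2*V*(65 + V))
((4448 - 3095) - 14317) - y(Y(-3, 9)) = ((4448 - 3095) - 14317) - 2*(-3*(-3))*(65 - 3*(-3)) = (1353 - 14317) - 2*9*(65 + 9) = -12964 - 2*9*74 = -12964 - 1*1332 = -12964 - 1332 = -14296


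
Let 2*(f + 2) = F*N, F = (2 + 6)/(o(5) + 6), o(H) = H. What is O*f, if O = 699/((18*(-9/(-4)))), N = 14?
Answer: 15844/297 ≈ 53.347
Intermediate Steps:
F = 8/11 (F = (2 + 6)/(5 + 6) = 8/11 ≈ 0.72727)
f = 34/11 (f = -2 + ((8/11)*14)/2 = -2 + (½)*(112/11) = -2 + 56/11 = 34/11 ≈ 3.0909)
O = 466/27 (O = 699/((18*(-9*(-¼)))) = 699/((18*(9/4))) = 699/(81/2) = 699*(2/81) = 466/27 ≈ 17.259)
O*f = (466/27)*(34/11) = 15844/297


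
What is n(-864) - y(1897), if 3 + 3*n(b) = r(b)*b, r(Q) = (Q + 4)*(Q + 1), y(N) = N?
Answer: -213749738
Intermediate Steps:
r(Q) = (1 + Q)*(4 + Q) (r(Q) = (4 + Q)*(1 + Q) = (1 + Q)*(4 + Q))
n(b) = -1 + b*(4 + b² + 5*b)/3 (n(b) = -1 + ((4 + b² + 5*b)*b)/3 = -1 + (b*(4 + b² + 5*b))/3 = -1 + b*(4 + b² + 5*b)/3)
n(-864) - y(1897) = (-1 + (⅓)*(-864)*(4 + (-864)² + 5*(-864))) - 1*1897 = (-1 + (⅓)*(-864)*(4 + 746496 - 4320)) - 1897 = (-1 + (⅓)*(-864)*742180) - 1897 = (-1 - 213747840) - 1897 = -213747841 - 1897 = -213749738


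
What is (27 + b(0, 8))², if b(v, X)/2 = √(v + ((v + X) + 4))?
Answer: 777 + 216*√3 ≈ 1151.1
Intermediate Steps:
b(v, X) = 2*√(4 + X + 2*v) (b(v, X) = 2*√(v + ((v + X) + 4)) = 2*√(v + ((X + v) + 4)) = 2*√(v + (4 + X + v)) = 2*√(4 + X + 2*v))
(27 + b(0, 8))² = (27 + 2*√(4 + 8 + 2*0))² = (27 + 2*√(4 + 8 + 0))² = (27 + 2*√12)² = (27 + 2*(2*√3))² = (27 + 4*√3)²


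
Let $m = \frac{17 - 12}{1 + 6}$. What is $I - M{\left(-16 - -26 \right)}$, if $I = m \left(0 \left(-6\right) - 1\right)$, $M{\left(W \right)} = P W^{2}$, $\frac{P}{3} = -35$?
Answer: $\frac{73495}{7} \approx 10499.0$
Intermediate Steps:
$P = -105$ ($P = 3 \left(-35\right) = -105$)
$M{\left(W \right)} = - 105 W^{2}$
$m = \frac{5}{7} \approx 0.71429$
$I = - \frac{5}{7}$ ($I = \frac{5 \left(0 \left(-6\right) - 1\right)}{7} = \frac{5 \left(0 - 1\right)}{7} = \frac{5}{7} \left(-1\right) = - \frac{5}{7} \approx -0.71429$)
$I - M{\left(-16 - -26 \right)} = - \frac{5}{7} - - 105 \left(-16 - -26\right)^{2} = - \frac{5}{7} - - 105 \left(-16 + 26\right)^{2} = - \frac{5}{7} - - 105 \cdot 10^{2} = - \frac{5}{7} - \left(-105\right) 100 = - \frac{5}{7} - -10500 = - \frac{5}{7} + 10500 = \frac{73495}{7}$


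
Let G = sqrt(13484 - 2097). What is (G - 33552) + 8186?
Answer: -25366 + sqrt(11387) ≈ -25259.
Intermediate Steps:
G = sqrt(11387) ≈ 106.71
(G - 33552) + 8186 = (sqrt(11387) - 33552) + 8186 = (-33552 + sqrt(11387)) + 8186 = -25366 + sqrt(11387)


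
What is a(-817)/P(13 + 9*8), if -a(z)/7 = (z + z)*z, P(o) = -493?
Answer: 9344846/493 ≈ 18955.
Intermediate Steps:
a(z) = -14*z² (a(z) = -7*(z + z)*z = -7*2*z*z = -14*z²)
a(-817)/P(13 + 9*8) = -14*(-817)²/(-493) = -14*667489*(-1/493) = -9344846*(-1/493) = 9344846/493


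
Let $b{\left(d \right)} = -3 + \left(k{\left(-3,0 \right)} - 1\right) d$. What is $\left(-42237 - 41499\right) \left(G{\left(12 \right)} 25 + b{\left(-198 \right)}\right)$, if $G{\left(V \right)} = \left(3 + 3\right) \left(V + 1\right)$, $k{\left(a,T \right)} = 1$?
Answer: $-163033992$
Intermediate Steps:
$G{\left(V \right)} = 6 + 6 V$ ($G{\left(V \right)} = 6 \left(1 + V\right) = 6 + 6 V$)
$b{\left(d \right)} = -3$ ($b{\left(d \right)} = -3 + \left(1 - 1\right) d = -3 + 0 d = -3 + 0 = -3$)
$\left(-42237 - 41499\right) \left(G{\left(12 \right)} 25 + b{\left(-198 \right)}\right) = \left(-42237 - 41499\right) \left(\left(6 + 6 \cdot 12\right) 25 - 3\right) = - 83736 \left(\left(6 + 72\right) 25 - 3\right) = - 83736 \left(78 \cdot 25 - 3\right) = - 83736 \left(1950 - 3\right) = \left(-83736\right) 1947 = -163033992$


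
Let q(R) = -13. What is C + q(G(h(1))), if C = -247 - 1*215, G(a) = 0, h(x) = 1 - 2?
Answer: -475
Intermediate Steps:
h(x) = -1
C = -462 (C = -247 - 215 = -462)
C + q(G(h(1))) = -462 - 13 = -475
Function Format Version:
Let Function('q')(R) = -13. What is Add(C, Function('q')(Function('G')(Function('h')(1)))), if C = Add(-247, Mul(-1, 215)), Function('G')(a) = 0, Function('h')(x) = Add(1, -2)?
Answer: -475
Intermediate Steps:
Function('h')(x) = -1
C = -462 (C = Add(-247, -215) = -462)
Add(C, Function('q')(Function('G')(Function('h')(1)))) = Add(-462, -13) = -475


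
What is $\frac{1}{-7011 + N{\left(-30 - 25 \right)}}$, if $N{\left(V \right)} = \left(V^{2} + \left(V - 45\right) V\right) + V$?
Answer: $\frac{1}{1459} \approx 0.0006854$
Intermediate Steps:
$N{\left(V \right)} = V + V^{2} + V \left(-45 + V\right)$ ($N{\left(V \right)} = \left(V^{2} + \left(V - 45\right) V\right) + V = \left(V^{2} + \left(-45 + V\right) V\right) + V = \left(V^{2} + V \left(-45 + V\right)\right) + V = V + V^{2} + V \left(-45 + V\right)$)
$\frac{1}{-7011 + N{\left(-30 - 25 \right)}} = \frac{1}{-7011 + 2 \left(-30 - 25\right) \left(-22 - 55\right)} = \frac{1}{-7011 + 2 \left(-55\right) \left(-22 - 55\right)} = \frac{1}{-7011 + 2 \left(-55\right) \left(-77\right)} = \frac{1}{-7011 + 8470} = \frac{1}{1459}$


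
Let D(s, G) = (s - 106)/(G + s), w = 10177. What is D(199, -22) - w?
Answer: -600412/59 ≈ -10176.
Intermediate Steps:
D(s, G) = (-106 + s)/(G + s)
D(199, -22) - w = (-106 + 199)/(-22 + 199) - 1*10177 = 93/177 - 10177 = (1/177)*93 - 10177 = 31/59 - 10177 = -600412/59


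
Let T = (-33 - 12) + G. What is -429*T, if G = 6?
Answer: 16731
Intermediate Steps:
T = -39 (T = (-33 - 12) + 6 = -45 + 6 = -39)
-429*T = -429*(-39) = 16731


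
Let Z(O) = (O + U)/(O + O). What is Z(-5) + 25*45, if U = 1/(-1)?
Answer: 5628/5 ≈ 1125.6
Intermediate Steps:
U = -1
Z(O) = (-1 + O)/(2*O) (Z(O) = (O - 1)/(O + O) = (-1 + O)/((2*O)) = (-1 + O)*(1/(2*O)) = (-1 + O)/(2*O))
Z(-5) + 25*45 = (½)*(-1 - 5)/(-5) + 25*45 = (½)*(-⅕)*(-6) + 1125 = ⅗ + 1125 = 5628/5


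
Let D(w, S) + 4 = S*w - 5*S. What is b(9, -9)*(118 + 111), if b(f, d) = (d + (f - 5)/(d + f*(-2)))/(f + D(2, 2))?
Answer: 56563/27 ≈ 2094.9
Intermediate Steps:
D(w, S) = -4 - 5*S + S*w (D(w, S) = -4 + (S*w - 5*S) = -4 + (-5*S + S*w) = -4 - 5*S + S*w)
b(f, d) = (d + (-5 + f)/(d - 2*f))/(-10 + f) (b(f, d) = (d + (f - 5)/(d + f*(-2)))/(f + (-4 - 5*2 + 2*2)) = (d + (-5 + f)/(d - 2*f))/(f + (-4 - 10 + 4)) = (d + (-5 + f)/(d - 2*f))/(f - 10) = (d + (-5 + f)/(d - 2*f))/(-10 + f))
b(9, -9)*(118 + 111) = ((-5 + 9 + (-9)² - 2*(-9)*9)/(-10*(-9) - 2*9² + 20*9 - 9*9))*(118 + 111) = ((-5 + 9 + 81 + 162)/(90 - 2*81 + 180 - 81))*229 = (247/(90 - 162 + 180 - 81))*229 = (247/27)*229 = 56563/27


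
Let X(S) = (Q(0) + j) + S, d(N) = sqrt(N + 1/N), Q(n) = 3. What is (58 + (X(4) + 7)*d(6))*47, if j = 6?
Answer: 2726 + 470*sqrt(222)/3 ≈ 5060.3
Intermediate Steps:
X(S) = 9 + S (X(S) = (3 + 6) + S = 9 + S)
(58 + (X(4) + 7)*d(6))*47 = (58 + ((9 + 4) + 7)*sqrt(6 + 1/6))*47 = (58 + (13 + 7)*sqrt(6 + 1/6))*47 = (58 + 20*sqrt(37/6))*47 = (58 + 20*(sqrt(222)/6))*47 = (58 + 10*sqrt(222)/3)*47 = 2726 + 470*sqrt(222)/3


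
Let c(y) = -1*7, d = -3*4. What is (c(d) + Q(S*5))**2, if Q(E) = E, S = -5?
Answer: 1024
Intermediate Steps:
d = -12
c(y) = -7
(c(d) + Q(S*5))**2 = (-7 - 5*5)**2 = (-7 - 25)**2 = (-32)**2 = 1024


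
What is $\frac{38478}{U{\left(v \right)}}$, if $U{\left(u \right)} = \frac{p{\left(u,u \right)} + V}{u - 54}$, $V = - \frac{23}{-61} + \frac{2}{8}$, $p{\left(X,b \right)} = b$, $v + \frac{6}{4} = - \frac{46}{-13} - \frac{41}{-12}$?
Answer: $- \frac{8887513767}{28939} \approx -3.0711 \cdot 10^{5}$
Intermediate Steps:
$v = \frac{851}{156}$ ($v = - \frac{3}{2} - \left(- \frac{46}{13} - \frac{41}{12}\right) = - \frac{3}{2} - - \frac{1085}{156} = - \frac{3}{2} + \left(\frac{46}{13} + \frac{41}{12}\right) = - \frac{3}{2} + \frac{1085}{156} = \frac{851}{156} \approx 5.4551$)
$V = \frac{153}{244}$ ($V = \left(-23\right) \left(- \frac{1}{61}\right) + 2 \cdot \frac{1}{8} = \frac{23}{61} + \frac{1}{4} = \frac{153}{244} \approx 0.62705$)
$U{\left(u \right)} = \frac{\frac{153}{244} + u}{-54 + u}$ ($U{\left(u \right)} = \frac{u + \frac{153}{244}}{u - 54} = \frac{\frac{153}{244} + u}{-54 + u}$)
$\frac{38478}{U{\left(v \right)}} = \frac{38478}{\frac{1}{-54 + \frac{851}{156}} \left(\frac{153}{244} + \frac{851}{156}\right)} = \frac{38478}{\frac{1}{- \frac{7573}{156}} \cdot \frac{28939}{4758}} = \frac{38478}{\left(- \frac{156}{7573}\right) \frac{28939}{4758}} = \frac{38478}{- \frac{57878}{461953}} = 38478 \left(- \frac{461953}{57878}\right) = - \frac{8887513767}{28939}$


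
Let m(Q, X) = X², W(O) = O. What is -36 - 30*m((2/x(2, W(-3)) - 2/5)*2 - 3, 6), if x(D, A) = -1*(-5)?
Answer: -1116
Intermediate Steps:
x(D, A) = 5
-36 - 30*m((2/x(2, W(-3)) - 2/5)*2 - 3, 6) = -36 - 30*6² = -36 - 30*36 = -36 - 1080 = -1116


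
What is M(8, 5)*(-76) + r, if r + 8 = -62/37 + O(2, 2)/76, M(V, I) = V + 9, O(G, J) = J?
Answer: -1830119/1406 ≈ -1301.6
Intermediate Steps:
M(V, I) = 9 + V
r = -13567/1406 (r = -8 + (-62/37 + 2/76) = -8 + (-62*1/37 + 2*(1/76)) = -8 + (-62/37 + 1/38) = -8 - 2319/1406 = -13567/1406 ≈ -9.6494)
M(8, 5)*(-76) + r = (9 + 8)*(-76) - 13567/1406 = 17*(-76) - 13567/1406 = -1292 - 13567/1406 = -1830119/1406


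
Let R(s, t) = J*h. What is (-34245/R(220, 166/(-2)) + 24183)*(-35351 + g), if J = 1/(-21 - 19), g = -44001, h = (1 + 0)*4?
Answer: -29093061816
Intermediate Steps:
h = 4 (h = 1*4 = 4)
J = -1/40 (J = 1/(-40) = -1/40 ≈ -0.025000)
R(s, t) = -⅒ (R(s, t) = -1/40*4 = -⅒)
(-34245/R(220, 166/(-2)) + 24183)*(-35351 + g) = (-34245/(-⅒) + 24183)*(-35351 - 44001) = (-34245*(-10) + 24183)*(-79352) = (342450 + 24183)*(-79352) = 366633*(-79352) = -29093061816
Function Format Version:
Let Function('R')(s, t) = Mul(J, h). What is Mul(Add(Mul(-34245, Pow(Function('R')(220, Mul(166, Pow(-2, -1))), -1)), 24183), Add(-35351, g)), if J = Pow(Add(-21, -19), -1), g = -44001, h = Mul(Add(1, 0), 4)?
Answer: -29093061816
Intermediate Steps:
h = 4 (h = Mul(1, 4) = 4)
J = Rational(-1, 40) (J = Pow(-40, -1) = Rational(-1, 40) ≈ -0.025000)
Function('R')(s, t) = Rational(-1, 10) (Function('R')(s, t) = Mul(Rational(-1, 40), 4) = Rational(-1, 10))
Mul(Add(Mul(-34245, Pow(Function('R')(220, Mul(166, Pow(-2, -1))), -1)), 24183), Add(-35351, g)) = Mul(Add(Mul(-34245, Pow(Rational(-1, 10), -1)), 24183), Add(-35351, -44001)) = Mul(Add(Mul(-34245, -10), 24183), -79352) = Mul(Add(342450, 24183), -79352) = Mul(366633, -79352) = -29093061816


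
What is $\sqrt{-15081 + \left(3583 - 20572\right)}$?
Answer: $i \sqrt{32070} \approx 179.08 i$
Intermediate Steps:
$\sqrt{-15081 + \left(3583 - 20572\right)} = \sqrt{-15081 - 16989} = \sqrt{-32070} = i \sqrt{32070}$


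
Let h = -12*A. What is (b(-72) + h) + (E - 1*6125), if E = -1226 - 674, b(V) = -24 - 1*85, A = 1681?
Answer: -28306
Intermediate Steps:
b(V) = -109 (b(V) = -24 - 85 = -109)
h = -20172 (h = -12*1681 = -20172)
E = -1900
(b(-72) + h) + (E - 1*6125) = (-109 - 20172) + (-1900 - 1*6125) = -20281 + (-1900 - 6125) = -20281 - 8025 = -28306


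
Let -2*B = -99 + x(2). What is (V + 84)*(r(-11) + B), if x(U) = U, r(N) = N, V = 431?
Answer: 38625/2 ≈ 19313.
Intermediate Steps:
B = 97/2 (B = -(-99 + 2)/2 = -½*(-97) = 97/2 ≈ 48.500)
(V + 84)*(r(-11) + B) = (431 + 84)*(-11 + 97/2) = 515*(75/2) = 38625/2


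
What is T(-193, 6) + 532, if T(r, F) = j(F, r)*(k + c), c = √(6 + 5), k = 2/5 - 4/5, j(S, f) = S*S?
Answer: 2588/5 + 36*√11 ≈ 637.00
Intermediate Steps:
j(S, f) = S²
k = -⅖ (k = 2*(⅕) - 4*⅕ = ⅖ - ⅘ = -⅖ ≈ -0.40000)
c = √11 ≈ 3.3166
T(r, F) = F²*(-⅖ + √11)
T(-193, 6) + 532 = 6²*(-⅖ + √11) + 532 = 36*(-⅖ + √11) + 532 = (-72/5 + 36*√11) + 532 = 2588/5 + 36*√11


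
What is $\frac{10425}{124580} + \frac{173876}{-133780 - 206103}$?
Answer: $- \frac{3623638361}{8468524828} \approx -0.4279$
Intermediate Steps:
$\frac{10425}{124580} + \frac{173876}{-133780 - 206103} = 10425 \cdot \frac{1}{124580} + \frac{173876}{-133780 - 206103} = \frac{2085}{24916} + \frac{173876}{-339883} = \frac{2085}{24916} + 173876 \left(- \frac{1}{339883}\right) = \frac{2085}{24916} - \frac{173876}{339883} = - \frac{3623638361}{8468524828}$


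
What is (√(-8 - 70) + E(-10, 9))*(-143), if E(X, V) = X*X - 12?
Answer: -12584 - 143*I*√78 ≈ -12584.0 - 1262.9*I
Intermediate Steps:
E(X, V) = -12 + X² (E(X, V) = X² - 12 = -12 + X²)
(√(-8 - 70) + E(-10, 9))*(-143) = (√(-8 - 70) + (-12 + (-10)²))*(-143) = (√(-78) + (-12 + 100))*(-143) = (I*√78 + 88)*(-143) = (88 + I*√78)*(-143) = -12584 - 143*I*√78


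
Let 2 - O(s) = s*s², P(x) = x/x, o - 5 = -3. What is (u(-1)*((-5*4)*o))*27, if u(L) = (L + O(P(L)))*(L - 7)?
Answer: 0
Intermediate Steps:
o = 2 (o = 5 - 3 = 2)
P(x) = 1
O(s) = 2 - s³ (O(s) = 2 - s*s² = 2 - s³)
u(L) = (1 + L)*(-7 + L) (u(L) = (L + (2 - 1*1³))*(L - 7) = (L + (2 - 1*1))*(-7 + L) = (L + (2 - 1))*(-7 + L) = (L + 1)*(-7 + L) = (1 + L)*(-7 + L))
(u(-1)*((-5*4)*o))*27 = ((-7 + (-1)² - 6*(-1))*(-5*4*2))*27 = ((-7 + 1 + 6)*(-20*2))*27 = (0*(-40))*27 = 0*27 = 0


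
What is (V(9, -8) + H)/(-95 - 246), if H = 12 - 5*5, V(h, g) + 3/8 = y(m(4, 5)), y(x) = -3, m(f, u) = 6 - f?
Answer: 131/2728 ≈ 0.048021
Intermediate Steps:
V(h, g) = -27/8 (V(h, g) = -3/8 - 3 = -27/8)
H = -13 (H = 12 - 25 = -13)
(V(9, -8) + H)/(-95 - 246) = (-27/8 - 13)/(-95 - 246) = -131/8/(-341) = -131/8*(-1/341) = 131/2728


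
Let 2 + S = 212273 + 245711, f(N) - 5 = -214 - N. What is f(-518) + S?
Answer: 458291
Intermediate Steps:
f(N) = -209 - N (f(N) = 5 + (-214 - N) = -209 - N)
S = 457982 (S = -2 + (212273 + 245711) = -2 + 457984 = 457982)
f(-518) + S = (-209 - 1*(-518)) + 457982 = (-209 + 518) + 457982 = 309 + 457982 = 458291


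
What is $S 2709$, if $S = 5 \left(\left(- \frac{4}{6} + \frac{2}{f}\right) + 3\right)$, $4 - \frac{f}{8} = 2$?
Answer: $\frac{266385}{8} \approx 33298.0$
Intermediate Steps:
$f = 16$ ($f = 32 - 16 = 16$)
$S = \frac{295}{24}$ ($S = 5 \left(\left(- \frac{4}{6} + \frac{2}{16}\right) + 3\right) = 5 \left(\left(\left(-4\right) \frac{1}{6} + 2 \cdot \frac{1}{16}\right) + 3\right) = 5 \left(\left(- \frac{2}{3} + \frac{1}{8}\right) + 3\right) = 5 \left(- \frac{13}{24} + 3\right) = 5 \cdot \frac{59}{24} = \frac{295}{24} \approx 12.292$)
$S 2709 = \frac{295}{24} \cdot 2709 = \frac{266385}{8}$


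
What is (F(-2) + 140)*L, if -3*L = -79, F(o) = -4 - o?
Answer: 3634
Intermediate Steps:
L = 79/3 (L = -⅓*(-79) = 79/3 ≈ 26.333)
(F(-2) + 140)*L = ((-4 - 1*(-2)) + 140)*(79/3) = ((-4 + 2) + 140)*(79/3) = (-2 + 140)*(79/3) = 138*(79/3) = 3634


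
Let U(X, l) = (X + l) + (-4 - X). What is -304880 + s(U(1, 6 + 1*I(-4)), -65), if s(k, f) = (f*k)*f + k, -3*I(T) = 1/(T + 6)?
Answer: -891397/3 ≈ -2.9713e+5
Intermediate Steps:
I(T) = -1/(3*(6 + T)) (I(T) = -1/(3*(T + 6)) = -1/(3*(6 + T)))
U(X, l) = -4 + l
s(k, f) = k + k*f² (s(k, f) = k*f² + k = k + k*f²)
-304880 + s(U(1, 6 + 1*I(-4)), -65) = -304880 + (-4 + (6 + 1*(-1/(18 + 3*(-4)))))*(1 + (-65)²) = -304880 + (-4 + (6 + 1*(-1/(18 - 12))))*(1 + 4225) = -304880 + (-4 + (6 + 1*(-1/6)))*4226 = -304880 + (-4 + (6 + 1*(-1*⅙)))*4226 = -304880 + (-4 + (6 + 1*(-⅙)))*4226 = -304880 + (-4 + (6 - ⅙))*4226 = -304880 + (-4 + 35/6)*4226 = -304880 + (11/6)*4226 = -304880 + 23243/3 = -891397/3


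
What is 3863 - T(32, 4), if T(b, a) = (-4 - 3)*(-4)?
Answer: 3835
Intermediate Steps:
T(b, a) = 28 (T(b, a) = -7*(-4) = 28)
3863 - T(32, 4) = 3863 - 1*28 = 3863 - 28 = 3835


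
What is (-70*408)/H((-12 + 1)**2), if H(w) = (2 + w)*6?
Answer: -4760/123 ≈ -38.699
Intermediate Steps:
H(w) = 12 + 6*w
(-70*408)/H((-12 + 1)**2) = (-70*408)/(12 + 6*(-12 + 1)**2) = -28560/(12 + 6*(-11)**2) = -28560/(12 + 6*121) = -28560/(12 + 726) = -28560/738 = -28560*1/738 = -4760/123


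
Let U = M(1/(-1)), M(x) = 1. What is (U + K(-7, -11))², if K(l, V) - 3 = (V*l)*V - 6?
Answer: 720801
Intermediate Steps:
U = 1
K(l, V) = -3 + l*V² (K(l, V) = 3 + ((V*l)*V - 6) = 3 + (l*V² - 6) = 3 + (-6 + l*V²) = -3 + l*V²)
(U + K(-7, -11))² = (1 + (-3 - 7*(-11)²))² = (1 + (-3 - 7*121))² = (1 + (-3 - 847))² = (1 - 850)² = (-849)² = 720801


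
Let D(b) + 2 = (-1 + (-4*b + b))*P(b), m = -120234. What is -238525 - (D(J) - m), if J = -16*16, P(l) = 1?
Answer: -359524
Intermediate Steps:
J = -256
D(b) = -3 - 3*b (D(b) = -2 + (-1 + (-4*b + b))*1 = -2 + (-1 - 3*b)*1 = -2 + (-1 - 3*b) = -3 - 3*b)
-238525 - (D(J) - m) = -238525 - ((-3 - 3*(-256)) - 1*(-120234)) = -238525 - ((-3 + 768) + 120234) = -238525 - (765 + 120234) = -238525 - 1*120999 = -238525 - 120999 = -359524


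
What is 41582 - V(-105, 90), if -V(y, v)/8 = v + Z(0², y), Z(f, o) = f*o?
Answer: 42302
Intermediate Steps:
V(y, v) = -8*v (V(y, v) = -8*(v + 0²*y) = -8*(v + 0*y) = -8*(v + 0) = -8*v)
41582 - V(-105, 90) = 41582 - (-8)*90 = 41582 - 1*(-720) = 41582 + 720 = 42302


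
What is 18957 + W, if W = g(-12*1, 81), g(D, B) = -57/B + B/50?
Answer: 25593187/1350 ≈ 18958.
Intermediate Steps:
g(D, B) = -57/B + B/50 (g(D, B) = -57/B + B*(1/50) = -57/B + B/50)
W = 1237/1350 (W = -57/81 + (1/50)*81 = -57*1/81 + 81/50 = -19/27 + 81/50 = 1237/1350 ≈ 0.91630)
18957 + W = 18957 + 1237/1350 = 25593187/1350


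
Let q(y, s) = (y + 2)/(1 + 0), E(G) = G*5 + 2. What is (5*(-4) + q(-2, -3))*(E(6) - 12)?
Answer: -400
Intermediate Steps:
E(G) = 2 + 5*G (E(G) = 5*G + 2 = 2 + 5*G)
q(y, s) = 2 + y (q(y, s) = (2 + y)/1 = (2 + y)*1 = 2 + y)
(5*(-4) + q(-2, -3))*(E(6) - 12) = (5*(-4) + (2 - 2))*((2 + 5*6) - 12) = (-20 + 0)*((2 + 30) - 12) = -20*(32 - 12) = -20*20 = -400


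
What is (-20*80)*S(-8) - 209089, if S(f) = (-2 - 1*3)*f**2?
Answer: 302911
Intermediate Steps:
S(f) = -5*f**2 (S(f) = (-2 - 3)*f**2 = -5*f**2)
(-20*80)*S(-8) - 209089 = (-20*80)*(-5*(-8)**2) - 209089 = -(-8000)*64 - 209089 = -1600*(-320) - 209089 = 512000 - 209089 = 302911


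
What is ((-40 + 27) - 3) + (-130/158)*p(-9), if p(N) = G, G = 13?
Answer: -2109/79 ≈ -26.696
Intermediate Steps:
p(N) = 13
((-40 + 27) - 3) + (-130/158)*p(-9) = ((-40 + 27) - 3) - 130/158*13 = (-13 - 3) - 130*1/158*13 = -16 - 65/79*13 = -16 - 845/79 = -2109/79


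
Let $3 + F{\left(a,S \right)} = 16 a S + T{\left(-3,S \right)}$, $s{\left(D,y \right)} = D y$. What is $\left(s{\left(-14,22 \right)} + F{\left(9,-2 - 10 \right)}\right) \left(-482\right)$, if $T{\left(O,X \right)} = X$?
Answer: $988582$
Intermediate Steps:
$F{\left(a,S \right)} = -3 + S + 16 S a$ ($F{\left(a,S \right)} = -3 + \left(16 a S + S\right) = -3 + \left(16 S a + S\right) = -3 + \left(S + 16 S a\right) = -3 + S + 16 S a$)
$\left(s{\left(-14,22 \right)} + F{\left(9,-2 - 10 \right)}\right) \left(-482\right) = \left(\left(-14\right) 22 - \left(15 - 16 \left(-2 - 10\right) 9\right)\right) \left(-482\right) = \left(-308 - \left(15 + 1728\right)\right) \left(-482\right) = \left(-308 - 1743\right) \left(-482\right) = \left(-2051\right) \left(-482\right) = 988582$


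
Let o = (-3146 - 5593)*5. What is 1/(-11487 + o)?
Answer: -1/55182 ≈ -1.8122e-5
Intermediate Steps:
o = -43695 (o = -8739*5 = -43695)
1/(-11487 + o) = 1/(-11487 - 43695) = 1/(-55182) = -1/55182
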